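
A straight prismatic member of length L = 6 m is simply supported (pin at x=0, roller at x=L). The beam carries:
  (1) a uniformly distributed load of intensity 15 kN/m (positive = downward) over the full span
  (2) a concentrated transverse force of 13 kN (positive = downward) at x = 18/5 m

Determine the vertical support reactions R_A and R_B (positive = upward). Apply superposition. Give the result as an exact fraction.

R_A = 251/5 kN, R_B = 264/5 kN

Load 1 — uniform load w=15 kN/m over full span:
  R_A = wL/2 = 15·6/2 = 45 kN
  R_B = wL/2 = 15·6/2 = 45 kN
Load 2 — point force P=13 kN at a=18/5 m (b=L-a=12/5):
  R_A = Pb/L = 13·(12/5)/6 = 26/5 kN
  R_B = Pa/L = 13·(18/5)/6 = 39/5 kN
Superposition: R_A = 251/5 kN, R_B = 264/5 kN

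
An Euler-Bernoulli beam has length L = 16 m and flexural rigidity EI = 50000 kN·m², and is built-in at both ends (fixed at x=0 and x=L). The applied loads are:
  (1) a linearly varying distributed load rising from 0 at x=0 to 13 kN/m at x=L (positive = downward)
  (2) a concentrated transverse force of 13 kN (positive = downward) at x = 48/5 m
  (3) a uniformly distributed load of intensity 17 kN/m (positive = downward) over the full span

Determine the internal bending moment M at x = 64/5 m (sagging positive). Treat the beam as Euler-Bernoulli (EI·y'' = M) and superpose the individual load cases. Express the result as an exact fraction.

Load 1 — triangular load w₀=13 kN/m (0→w₀ over full span):
  M_1 = 3w₀Lx/20 - w₀L²/30 - w₀x³/(6L) = 3·13·16·(64/5)/20 - 13·16²/30 - 13·(64/5)³/(6·16) = 1664/375 kN·m
Load 2 — point force P=13 kN at a=48/5 m (b=L-a=32/5):
  M_2 = Pa²(a+3b)(L-x)/L³ - Pa²b/L²  [x>a] = 13·(48/5)²·((48/5)+3·(32/5))·(16-(64/5))/16³ - 13·(48/5)²·(32/5)/16² = -1872/625 kN·m
Load 3 — uniform load w=17 kN/m over full span:
  M_3 = wLx/2 - wL²/12 - wx²/2 = 17·16·(64/5)/2 - 17·16²/12 - 17·(64/5)²/2 = -1088/75 kN·m
Superposition: M = Σ M_i = -24496/1875 kN·m ≈ -13.064533 kN·m

M(64/5) = -24496/1875 kN·m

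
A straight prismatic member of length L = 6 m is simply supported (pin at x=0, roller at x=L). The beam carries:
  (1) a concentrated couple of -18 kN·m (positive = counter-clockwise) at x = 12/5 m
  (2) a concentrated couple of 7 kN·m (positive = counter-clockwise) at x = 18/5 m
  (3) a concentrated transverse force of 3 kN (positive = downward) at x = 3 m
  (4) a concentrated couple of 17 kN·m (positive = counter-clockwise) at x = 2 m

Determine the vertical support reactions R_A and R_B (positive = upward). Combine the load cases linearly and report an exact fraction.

R_A = 5/2 kN, R_B = 1/2 kN

Load 1 — applied couple M₀=-18 kN·m at a=12/5 m (b=L-a=18/5):
  R_A = M₀/L = (-18)/6 = -3 kN
  R_B = -M₀/L = -(-18)/6 = 3 kN
Load 2 — applied couple M₀=7 kN·m at a=18/5 m (b=L-a=12/5):
  R_A = M₀/L = 7/6 kN
  R_B = -M₀/L = -7/6 kN
Load 3 — point force P=3 kN at a=3 m (b=L-a=3):
  R_A = Pb/L = 3·3/6 = 3/2 kN
  R_B = Pa/L = 3·3/6 = 3/2 kN
Load 4 — applied couple M₀=17 kN·m at a=2 m (b=L-a=4):
  R_A = M₀/L = 17/6 kN
  R_B = -M₀/L = -17/6 kN
Superposition: R_A = 5/2 kN, R_B = 1/2 kN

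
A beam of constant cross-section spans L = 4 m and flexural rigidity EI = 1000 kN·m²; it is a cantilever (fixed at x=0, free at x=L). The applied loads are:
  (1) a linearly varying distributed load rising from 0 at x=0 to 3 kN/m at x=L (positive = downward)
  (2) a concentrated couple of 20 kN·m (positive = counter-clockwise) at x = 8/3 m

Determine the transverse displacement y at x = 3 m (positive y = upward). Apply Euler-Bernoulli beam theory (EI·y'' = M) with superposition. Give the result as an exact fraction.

y(3) = 61013/1440000 m

Load 1 — triangular load w₀=3 kN/m (0→w₀ over full span):
  y_1 = (w₀Lx³/12-w₀L²x²/6-w₀x⁵/(120L))/EI = (3·4·3³/12-3·4²·3²/6-3·3⁵/(120·4))/1000 = -7443/160000 m
Load 2 — applied couple M₀=20 kN·m at a=8/3 m (b=L-a=4/3):
  y_2 = M₀a(2x-a)/(2EI)  [x>a] = 20·(8/3)·(2·3-(8/3))/(2·1000) = 4/45 m
Superposition: y = Σ y_i = 61013/1440000 m ≈ 0.042370 m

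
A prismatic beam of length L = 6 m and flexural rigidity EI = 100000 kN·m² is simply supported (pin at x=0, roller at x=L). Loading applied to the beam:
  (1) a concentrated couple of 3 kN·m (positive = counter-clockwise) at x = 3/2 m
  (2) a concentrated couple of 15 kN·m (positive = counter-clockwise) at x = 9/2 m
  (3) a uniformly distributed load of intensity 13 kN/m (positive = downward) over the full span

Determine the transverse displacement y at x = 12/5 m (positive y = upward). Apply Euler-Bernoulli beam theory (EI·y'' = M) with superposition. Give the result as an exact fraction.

y(12/5) = -1137591/500000000 m

Load 1 — applied couple M₀=3 kN·m at a=3/2 m (b=L-a=9/2):
  y_1 = (M₀x³/(6L)-M₀(x-a)²/2+C₁x)/EI  [x>a] with C₁=M₀(3b²-L²)/(6L)=33/16 = (3·(12/5)³/(6·6)-3·((12/5)-(3/2))²/2+(33/16)·(12/5))/100000 = 4887/100000000 m
Load 2 — applied couple M₀=15 kN·m at a=9/2 m (b=L-a=3/2):
  y_2 = (M₀x³/(6L)+C₁x)/EI  [x≤a] with C₁=M₀(3b²-L²)/(6L)=-195/16 = (15·(12/5)³/(6·6)+(-195/16)·(12/5))/100000 = -2349/10000000 m
Load 3 — uniform load w=13 kN/m over full span:
  y_3 = -wx(L³-2Lx²+x³)/(24EI) = -13·(12/5)·(6³-2·6·(12/5)²+(12/5)³)/(24·100000) = -32643/15625000 m
Superposition: y = Σ y_i = -1137591/500000000 m ≈ -0.002275 m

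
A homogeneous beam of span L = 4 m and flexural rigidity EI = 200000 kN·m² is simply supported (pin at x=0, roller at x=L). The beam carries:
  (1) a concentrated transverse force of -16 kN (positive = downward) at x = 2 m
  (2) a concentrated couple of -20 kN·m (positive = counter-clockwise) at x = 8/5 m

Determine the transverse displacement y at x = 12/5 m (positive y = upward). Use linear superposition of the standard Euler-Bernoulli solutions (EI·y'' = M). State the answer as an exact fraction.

y(12/5) = 73/1171875 m

Load 1 — point force P=-16 kN at a=2 m (b=L-a=2):
  y_1 = -Pa(L-x)(2Lx-a²-x²)/(6LEI)  [x>a] = -(-16)·2·(4-(12/5))·(2·4·(12/5)-2²-(12/5)²)/(6·4·200000) = 118/1171875 m
Load 2 — applied couple M₀=-20 kN·m at a=8/5 m (b=L-a=12/5):
  y_2 = (M₀x³/(6L)-M₀(x-a)²/2+C₁x)/EI  [x>a] with C₁=M₀(3b²-L²)/(6L)=-16/15 = ((-20)·(12/5)³/(6·4)-(-20)·((12/5)-(8/5))²/2+(-16/15)·(12/5))/200000 = -3/78125 m
Superposition: y = Σ y_i = 73/1171875 m ≈ 0.000062 m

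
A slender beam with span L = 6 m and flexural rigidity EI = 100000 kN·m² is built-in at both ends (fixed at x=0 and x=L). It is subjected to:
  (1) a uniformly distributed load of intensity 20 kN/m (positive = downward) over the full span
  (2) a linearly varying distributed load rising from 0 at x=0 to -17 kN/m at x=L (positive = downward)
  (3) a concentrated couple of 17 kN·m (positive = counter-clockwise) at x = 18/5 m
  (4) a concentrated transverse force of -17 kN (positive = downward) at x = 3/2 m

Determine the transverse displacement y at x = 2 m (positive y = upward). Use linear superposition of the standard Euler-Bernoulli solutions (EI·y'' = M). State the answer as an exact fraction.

y(2) = -24931/90000000 m

Load 1 — uniform load w=20 kN/m over full span:
  y_1 = -wx²(L-x)²/(24EI) = -20·2²·(6-2)²/(24·100000) = -1/1875 m
Load 2 — triangular load w₀=-17 kN/m (0→w₀ over full span):
  y_2 = -w₀x²(L-x)²(x+2L)/(120LEI) = -(-17)·2²·(6-2)²·(2+2·6)/(120·6·100000) = 119/562500 m
Load 3 — applied couple M₀=17 kN·m at a=18/5 m (b=L-a=12/5):
  y_3 = (R_Ax³/6 - M_Ax²/2)/EI  [x≤a] with R_A=102/25, M_A=136/25 = ((102/25)·2³/6 - (136/25)·2²/2)/100000 = -17/312500 m
Load 4 — point force P=-17 kN at a=3/2 m (b=L-a=9/2):
  y_4 = -Pa²(L-x)²(3bL-(3b+a)(L-x))/(6L³EI)  [x>a] = -(-17)·(3/2)²·(6-2)²·(3·(9/2)·6-(3·(9/2)+(3/2))·(6-2))/(6·6³·100000) = 119/1200000 m
Superposition: y = Σ y_i = -24931/90000000 m ≈ -0.000277 m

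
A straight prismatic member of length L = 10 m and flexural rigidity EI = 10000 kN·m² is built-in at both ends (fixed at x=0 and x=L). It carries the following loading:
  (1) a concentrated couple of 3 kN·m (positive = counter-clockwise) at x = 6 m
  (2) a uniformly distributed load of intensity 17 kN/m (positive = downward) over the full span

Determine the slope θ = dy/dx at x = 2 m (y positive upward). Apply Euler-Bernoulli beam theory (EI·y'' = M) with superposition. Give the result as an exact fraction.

θ(2) = -4283/312500 rad

Load 1 — applied couple M₀=3 kN·m at a=6 m (b=L-a=4):
  θ_1 = (R_Ax²/2 - M_Ax)/EI  [x≤a] with R_A=54/125, M_A=24/25 = ((54/125)·2²/2 - (24/25)·2)/10000 = -33/312500 rad
Load 2 — uniform load w=17 kN/m over full span:
  θ_2 = -wx(L-x)(L-2x)/(12EI) = -17·2·(10-2)·(10-2·2)/(12·10000) = -17/1250 rad
Superposition: θ = Σ θ_i = -4283/312500 rad ≈ -0.013706 rad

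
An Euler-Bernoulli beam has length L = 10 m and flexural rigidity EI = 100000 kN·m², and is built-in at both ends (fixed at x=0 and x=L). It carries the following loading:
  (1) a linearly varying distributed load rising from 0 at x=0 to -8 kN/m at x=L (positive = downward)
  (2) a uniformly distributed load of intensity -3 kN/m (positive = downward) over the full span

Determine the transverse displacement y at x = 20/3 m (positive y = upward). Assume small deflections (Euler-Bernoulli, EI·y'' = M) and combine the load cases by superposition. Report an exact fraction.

Load 1 — triangular load w₀=-8 kN/m (0→w₀ over full span):
  y_1 = -w₀x²(L-x)²(x+2L)/(120LEI) = -(-8)·(20/3)²·(10-(20/3))²·((20/3)+2·10)/(120·10·100000) = 16/18225 m
Load 2 — uniform load w=-3 kN/m over full span:
  y_2 = -wx²(L-x)²/(24EI) = -(-3)·(20/3)²·(10-(20/3))²/(24·100000) = 1/1620 m
Superposition: y = Σ y_i = 109/72900 m ≈ 0.001495 m

y(20/3) = 109/72900 m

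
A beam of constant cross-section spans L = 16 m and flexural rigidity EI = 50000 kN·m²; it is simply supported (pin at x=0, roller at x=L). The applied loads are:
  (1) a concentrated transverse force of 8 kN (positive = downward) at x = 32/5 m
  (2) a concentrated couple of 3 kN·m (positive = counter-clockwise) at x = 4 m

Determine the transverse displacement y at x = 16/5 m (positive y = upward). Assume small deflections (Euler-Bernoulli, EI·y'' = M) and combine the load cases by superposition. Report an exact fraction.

Load 1 — point force P=8 kN at a=32/5 m (b=L-a=48/5):
  y_1 = -Pbx(L²-b²-x²)/(6LEI)  [x≤a] = -8·(48/5)·(16/5)·(16²-(48/5)²-(16/5)²)/(6·16·50000) = -3072/390625 m
Load 2 — applied couple M₀=3 kN·m at a=4 m (b=L-a=12):
  y_2 = (M₀x³/(6L)+C₁x)/EI  [x≤a] with C₁=M₀(3b²-L²)/(6L)=11/2 = (3·(16/5)³/(6·16)+(11/2)·(16/5))/50000 = 291/781250 m
Superposition: y = Σ y_i = -5853/781250 m ≈ -0.007492 m

y(16/5) = -5853/781250 m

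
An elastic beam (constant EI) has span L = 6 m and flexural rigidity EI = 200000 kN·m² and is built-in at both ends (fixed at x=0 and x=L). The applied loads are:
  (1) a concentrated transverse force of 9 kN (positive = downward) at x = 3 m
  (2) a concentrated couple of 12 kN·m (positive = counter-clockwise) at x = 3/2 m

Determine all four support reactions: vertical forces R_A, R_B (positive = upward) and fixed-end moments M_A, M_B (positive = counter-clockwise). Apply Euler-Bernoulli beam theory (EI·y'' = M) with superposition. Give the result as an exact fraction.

R_A = 27/4 kN, M_A = 9/2 kN·m, R_B = 9/4 kN, M_B = -3 kN·m

Load 1 — point force P=9 kN at a=3 m (b=L-a=3):
  R_A = Pb²(3a+b)/L³ = 9·3²·(3·3+3)/6³ = 9/2 kN
  M_A = Pab²/L² = 9·3·3²/6² = 27/4 kN·m
  R_B = Pa²(a+3b)/L³ = 9·3²·(3+3·3)/6³ = 9/2 kN
  M_B = -Pa²b/L² = -9·3²·3/6² = -27/4 kN·m
Load 2 — applied couple M₀=12 kN·m at a=3/2 m (b=L-a=9/2):
  R_A = 6M₀ab/L³ = 6·12·(3/2)·(9/2)/6³ = 9/4 kN
  M_A = M₀b(2a-b)/L² = 12·(9/2)·(2·(3/2)-(9/2))/6² = -9/4 kN·m
  R_B = -6M₀ab/L³ = -6·12·(3/2)·(9/2)/6³ = -9/4 kN
  M_B = M₀a(2b-a)/L² = 12·(3/2)·(2·(9/2)-(3/2))/6² = 15/4 kN·m
Superposition: R_A = 27/4 kN, M_A = 9/2 kN·m, R_B = 9/4 kN, M_B = -3 kN·m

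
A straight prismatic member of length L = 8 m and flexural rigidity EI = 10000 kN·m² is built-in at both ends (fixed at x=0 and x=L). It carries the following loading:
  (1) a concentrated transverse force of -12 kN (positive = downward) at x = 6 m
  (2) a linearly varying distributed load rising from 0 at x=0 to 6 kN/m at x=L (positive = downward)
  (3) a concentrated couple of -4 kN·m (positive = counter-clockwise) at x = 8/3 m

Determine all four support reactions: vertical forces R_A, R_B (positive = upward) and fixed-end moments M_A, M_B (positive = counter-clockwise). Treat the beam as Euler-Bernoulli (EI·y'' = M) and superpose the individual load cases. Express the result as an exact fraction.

Load 1 — point force P=-12 kN at a=6 m (b=L-a=2):
  R_A = Pb²(3a+b)/L³ = (-12)·2²·(3·6+2)/8³ = -15/8 kN
  M_A = Pab²/L² = (-12)·6·2²/8² = -9/2 kN·m
  R_B = Pa²(a+3b)/L³ = (-12)·6²·(6+3·2)/8³ = -81/8 kN
  M_B = -Pa²b/L² = -(-12)·6²·2/8² = 27/2 kN·m
Load 2 — triangular load w₀=6 kN/m (0→w₀ over full span):
  R_A = 3w₀L/20 = 3·6·8/20 = 36/5 kN
  M_A = w₀L²/30 = 6·8²/30 = 64/5 kN·m
  R_B = 7w₀L/20 = 7·6·8/20 = 84/5 kN
  M_B = -w₀L²/20 = -6·8²/20 = -96/5 kN·m
Load 3 — applied couple M₀=-4 kN·m at a=8/3 m (b=L-a=16/3):
  R_A = 6M₀ab/L³ = 6·(-4)·(8/3)·(16/3)/8³ = -2/3 kN
  M_A = M₀b(2a-b)/L² = (-4)·(16/3)·(2·(8/3)-(16/3))/8² = 0 kN·m
  R_B = -6M₀ab/L³ = -6·(-4)·(8/3)·(16/3)/8³ = 2/3 kN
  M_B = M₀a(2b-a)/L² = (-4)·(8/3)·(2·(16/3)-(8/3))/8² = -4/3 kN·m
Superposition: R_A = 559/120 kN, M_A = 83/10 kN·m, R_B = 881/120 kN, M_B = -211/30 kN·m

R_A = 559/120 kN, M_A = 83/10 kN·m, R_B = 881/120 kN, M_B = -211/30 kN·m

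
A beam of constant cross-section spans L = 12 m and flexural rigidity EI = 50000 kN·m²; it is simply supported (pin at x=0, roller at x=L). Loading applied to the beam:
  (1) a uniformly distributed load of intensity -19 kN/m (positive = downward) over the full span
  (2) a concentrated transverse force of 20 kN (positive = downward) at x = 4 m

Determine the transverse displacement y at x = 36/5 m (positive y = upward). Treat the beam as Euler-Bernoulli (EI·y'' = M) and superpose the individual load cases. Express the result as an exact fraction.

Load 1 — uniform load w=-19 kN/m over full span:
  y_1 = -wx(L³-2Lx²+x³)/(24EI) = -(-19)·(36/5)·(12³-2·12·(36/5)²+(36/5)³)/(24·50000) = 190836/1953125 m
Load 2 — point force P=20 kN at a=4 m (b=L-a=8):
  y_2 = -Pa(L-x)(2Lx-a²-x²)/(6LEI)  [x>a] = -20·4·(12-(36/5))·(2·12·(36/5)-4²-(36/5)²)/(6·12·50000) = -2624/234375 m
Superposition: y = Σ y_i = 506908/5859375 m ≈ 0.086512 m

y(36/5) = 506908/5859375 m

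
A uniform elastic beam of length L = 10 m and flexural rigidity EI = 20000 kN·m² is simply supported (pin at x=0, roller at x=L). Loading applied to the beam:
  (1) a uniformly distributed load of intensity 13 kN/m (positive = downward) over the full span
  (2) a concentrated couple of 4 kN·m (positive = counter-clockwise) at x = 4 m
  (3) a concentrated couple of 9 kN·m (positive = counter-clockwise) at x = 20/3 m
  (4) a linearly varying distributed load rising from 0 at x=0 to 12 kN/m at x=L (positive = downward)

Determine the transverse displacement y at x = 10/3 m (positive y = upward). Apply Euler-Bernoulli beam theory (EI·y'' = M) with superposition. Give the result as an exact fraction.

y(10/3) = -87203/810000 m

Load 1 — uniform load w=13 kN/m over full span:
  y_1 = -wx(L³-2Lx²+x³)/(24EI) = -13·(10/3)·(10³-2·10·(10/3)²+(10/3)³)/(24·20000) = -143/1944 m
Load 2 — applied couple M₀=4 kN·m at a=4 m (b=L-a=6):
  y_2 = (M₀x³/(6L)+C₁x)/EI  [x≤a] with C₁=M₀(3b²-L²)/(6L)=8/15 = (4·(10/3)³/(6·10)+(8/15)·(10/3))/20000 = 43/202500 m
Load 3 — applied couple M₀=9 kN·m at a=20/3 m (b=L-a=10/3):
  y_3 = (M₀x³/(6L)+C₁x)/EI  [x≤a] with C₁=M₀(3b²-L²)/(6L)=-10 = (9·(10/3)³/(6·10)+(-10)·(10/3))/20000 = -1/720 m
Load 4 — triangular load w₀=12 kN/m (0→w₀ over full span):
  y_4 = -w₀x(7L⁴-10L²x²+3x⁴)/(360LEI) = -12·(10/3)·(7·10⁴-10·10²·(10/3)²+3·(10/3)⁴)/(360·10·20000) = -8/243 m
Superposition: y = Σ y_i = -87203/810000 m ≈ -0.107658 m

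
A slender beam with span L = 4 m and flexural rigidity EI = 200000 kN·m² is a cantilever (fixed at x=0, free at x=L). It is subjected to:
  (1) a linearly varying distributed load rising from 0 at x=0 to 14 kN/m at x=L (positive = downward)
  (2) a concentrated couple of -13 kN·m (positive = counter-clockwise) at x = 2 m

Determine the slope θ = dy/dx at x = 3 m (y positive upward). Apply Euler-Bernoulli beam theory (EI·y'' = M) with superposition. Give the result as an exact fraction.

θ(3) = -2173/3200000 rad

Load 1 — triangular load w₀=14 kN/m (0→w₀ over full span):
  θ_1 = (w₀Lx²/4-w₀L²x/3-w₀x⁴/(24L))/EI = (14·4·3²/4-14·4²·3/3-14·3⁴/(24·4))/200000 = -1757/3200000 rad
Load 2 — applied couple M₀=-13 kN·m at a=2 m (b=L-a=2):
  θ_2 = M₀a/EI  [x>a] = (-13)·2/200000 = -13/100000 rad
Superposition: θ = Σ θ_i = -2173/3200000 rad ≈ -0.000679 rad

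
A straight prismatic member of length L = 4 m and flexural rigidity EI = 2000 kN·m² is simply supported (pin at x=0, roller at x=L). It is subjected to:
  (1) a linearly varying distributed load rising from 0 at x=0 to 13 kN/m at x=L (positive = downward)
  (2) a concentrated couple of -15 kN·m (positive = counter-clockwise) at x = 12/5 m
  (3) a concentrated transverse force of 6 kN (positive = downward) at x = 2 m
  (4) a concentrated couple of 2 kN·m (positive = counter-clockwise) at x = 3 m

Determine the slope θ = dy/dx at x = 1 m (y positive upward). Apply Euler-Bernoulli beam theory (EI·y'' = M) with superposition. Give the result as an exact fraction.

Load 1 — triangular load w₀=13 kN/m (0→w₀ over full span):
  θ_1 = -w₀(7L⁴-30L²x²+15x⁴)/(360LEI) = -13·(7·4⁴-30·4²·1²+15·1⁴)/(360·4·2000) = -17251/2880000 rad
Load 2 — applied couple M₀=-15 kN·m at a=12/5 m (b=L-a=8/5):
  θ_2 = (M₀x²/(2L)+C₁)/EI  [x≤a] with C₁=M₀(3b²-L²)/(6L)=26/5 = ((-15)·1²/(2·4)+(26/5))/2000 = 133/80000 rad
Load 3 — point force P=6 kN at a=2 m (b=L-a=2):
  θ_3 = -Pb(L²-b²-3x²)/(6LEI)  [x≤a] = -6·2·(4²-2²-3·1²)/(6·4·2000) = -9/4000 rad
Load 4 — applied couple M₀=2 kN·m at a=3 m (b=L-a=1):
  θ_4 = (M₀x²/(2L)+C₁)/EI  [x≤a] with C₁=M₀(3b²-L²)/(6L)=-13/12 = (2·1²/(2·4)+(-13/12))/2000 = -1/2400 rad
Superposition: θ = Σ θ_i = -20143/2880000 rad ≈ -0.006994 rad

θ(1) = -20143/2880000 rad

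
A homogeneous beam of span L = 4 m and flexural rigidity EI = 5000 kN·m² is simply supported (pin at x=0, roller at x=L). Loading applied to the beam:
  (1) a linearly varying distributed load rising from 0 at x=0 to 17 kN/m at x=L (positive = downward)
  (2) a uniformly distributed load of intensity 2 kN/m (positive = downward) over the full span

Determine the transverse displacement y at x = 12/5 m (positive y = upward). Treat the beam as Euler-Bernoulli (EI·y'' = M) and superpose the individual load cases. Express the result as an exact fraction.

Load 1 — triangular load w₀=17 kN/m (0→w₀ over full span):
  y_1 = -w₀x(7L⁴-10L²x²+3x⁴)/(360LEI) = -17·(12/5)·(7·4⁴-10·4²·(12/5)²+3·(12/5)⁴)/(360·4·5000) = -161024/29296875 m
Load 2 — uniform load w=2 kN/m over full span:
  y_2 = -wx(L³-2Lx²+x³)/(24EI) = -2·(12/5)·(4³-2·4·(12/5)²+(12/5)³)/(24·5000) = -496/390625 m
Superposition: y = Σ y_i = -198224/29296875 m ≈ -0.006766 m

y(12/5) = -198224/29296875 m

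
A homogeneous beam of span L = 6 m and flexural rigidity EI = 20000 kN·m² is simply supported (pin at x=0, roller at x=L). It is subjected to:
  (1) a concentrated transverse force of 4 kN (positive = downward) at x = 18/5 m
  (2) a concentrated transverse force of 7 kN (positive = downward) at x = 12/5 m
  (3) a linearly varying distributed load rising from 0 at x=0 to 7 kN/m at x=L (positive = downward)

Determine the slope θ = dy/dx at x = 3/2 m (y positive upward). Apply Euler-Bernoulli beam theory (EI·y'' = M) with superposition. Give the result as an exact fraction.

θ(3/2) = -1262019/640000000 rad

Load 1 — point force P=4 kN at a=18/5 m (b=L-a=12/5):
  θ_1 = -Pb(L²-b²-3x²)/(6LEI)  [x≤a] = -4·(12/5)·(6²-(12/5)²-3·(3/2)²)/(6·6·20000) = -783/2500000 rad
Load 2 — point force P=7 kN at a=12/5 m (b=L-a=18/5):
  θ_2 = -Pb(L²-b²-3x²)/(6LEI)  [x≤a] = -7·(18/5)·(6²-(18/5)²-3·(3/2)²)/(6·6·20000) = -11403/20000000 rad
Load 3 — triangular load w₀=7 kN/m (0→w₀ over full span):
  θ_3 = -w₀(7L⁴-30L²x²+15x⁴)/(360LEI) = -7·(7·6⁴-30·6²·(3/2)²+15·(3/2)⁴)/(360·6·20000) = -27867/25600000 rad
Superposition: θ = Σ θ_i = -1262019/640000000 rad ≈ -0.001972 rad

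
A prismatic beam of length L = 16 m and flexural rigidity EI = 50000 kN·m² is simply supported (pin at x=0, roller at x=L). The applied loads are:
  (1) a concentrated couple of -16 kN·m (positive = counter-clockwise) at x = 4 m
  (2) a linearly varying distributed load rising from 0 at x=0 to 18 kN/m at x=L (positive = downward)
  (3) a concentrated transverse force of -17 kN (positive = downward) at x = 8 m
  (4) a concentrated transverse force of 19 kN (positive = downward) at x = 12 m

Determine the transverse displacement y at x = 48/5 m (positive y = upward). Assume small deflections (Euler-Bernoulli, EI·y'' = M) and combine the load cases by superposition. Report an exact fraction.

y(48/5) = -21625238/146484375 m

Load 1 — applied couple M₀=-16 kN·m at a=4 m (b=L-a=12):
  y_1 = (M₀x³/(6L)-M₀(x-a)²/2+C₁x)/EI  [x>a] with C₁=M₀(3b²-L²)/(6L)=-88/3 = ((-16)·(48/5)³/(6·16)-(-16)·((48/5)-4)²/2+(-88/3)·(48/5))/50000 = -1392/390625 m
Load 2 — triangular load w₀=18 kN/m (0→w₀ over full span):
  y_2 = -w₀x(7L⁴-10L²x²+3x⁴)/(360LEI) = -18·(48/5)·(7·16⁴-10·16²·(48/5)²+3·(48/5)⁴)/(360·16·50000) = -7274496/48828125 m
Load 3 — point force P=-17 kN at a=8 m (b=L-a=8):
  y_3 = -Pa(L-x)(2Lx-a²-x²)/(6LEI)  [x>a] = -(-17)·8·(16-(48/5))·(2·16·(48/5)-8²-(48/5)²)/(6·16·50000) = 32096/1171875 m
Load 4 — point force P=19 kN at a=12 m (b=L-a=4):
  y_4 = -Pbx(L²-b²-x²)/(6LEI)  [x≤a] = -19·4·(48/5)·(16²-4²-(48/5)²)/(6·16·50000) = -8778/390625 m
Superposition: y = Σ y_i = -21625238/146484375 m ≈ -0.147628 m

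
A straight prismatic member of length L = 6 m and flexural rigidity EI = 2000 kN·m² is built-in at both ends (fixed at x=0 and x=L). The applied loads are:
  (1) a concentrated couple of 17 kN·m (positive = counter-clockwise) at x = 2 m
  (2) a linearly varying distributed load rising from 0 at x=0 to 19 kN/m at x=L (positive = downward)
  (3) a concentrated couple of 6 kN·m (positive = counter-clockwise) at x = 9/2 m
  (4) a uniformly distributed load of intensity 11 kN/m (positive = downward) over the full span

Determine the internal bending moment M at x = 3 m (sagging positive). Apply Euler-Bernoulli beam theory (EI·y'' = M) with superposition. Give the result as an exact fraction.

Load 1 — applied couple M₀=17 kN·m at a=2 m (b=L-a=4):
  M_1 = R_Ax - M_A - M₀  [x>a] with R_A=34/9, M_A=0 = (34/9)·3 - 0 - 17 = -17/3 kN·m
Load 2 — triangular load w₀=19 kN/m (0→w₀ over full span):
  M_2 = 3w₀Lx/20 - w₀L²/30 - w₀x³/(6L) = 3·19·6·3/20 - 19·6²/30 - 19·3³/(6·6) = 57/4 kN·m
Load 3 — applied couple M₀=6 kN·m at a=9/2 m (b=L-a=3/2):
  M_3 = R_Ax - M_A  [x≤a] with R_A=9/8, M_A=15/8 = (9/8)·3 - (15/8) = 3/2 kN·m
Load 4 — uniform load w=11 kN/m over full span:
  M_4 = wLx/2 - wL²/12 - wx²/2 = 11·6·3/2 - 11·6²/12 - 11·3²/2 = 33/2 kN·m
Superposition: M = Σ M_i = 319/12 kN·m ≈ 26.583333 kN·m

M(3) = 319/12 kN·m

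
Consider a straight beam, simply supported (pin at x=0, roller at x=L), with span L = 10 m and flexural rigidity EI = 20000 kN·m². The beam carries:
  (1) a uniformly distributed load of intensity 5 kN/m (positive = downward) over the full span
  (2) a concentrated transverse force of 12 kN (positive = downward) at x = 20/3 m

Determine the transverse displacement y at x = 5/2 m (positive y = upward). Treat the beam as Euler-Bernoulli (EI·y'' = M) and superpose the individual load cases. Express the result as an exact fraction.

Load 1 — uniform load w=5 kN/m over full span:
  y_1 = -wx(L³-2Lx²+x³)/(24EI) = -5·(5/2)·(10³-2·10·(5/2)²+(5/2)³)/(24·20000) = -95/4096 m
Load 2 — point force P=12 kN at a=20/3 m (b=L-a=10/3):
  y_2 = -Pbx(L²-b²-x²)/(6LEI)  [x≤a] = -12·(10/3)·(5/2)·(10²-(10/3)²-(5/2)²)/(6·10·20000) = -119/17280 m
Superposition: y = Σ y_i = -16633/552960 m ≈ -0.030080 m

y(5/2) = -16633/552960 m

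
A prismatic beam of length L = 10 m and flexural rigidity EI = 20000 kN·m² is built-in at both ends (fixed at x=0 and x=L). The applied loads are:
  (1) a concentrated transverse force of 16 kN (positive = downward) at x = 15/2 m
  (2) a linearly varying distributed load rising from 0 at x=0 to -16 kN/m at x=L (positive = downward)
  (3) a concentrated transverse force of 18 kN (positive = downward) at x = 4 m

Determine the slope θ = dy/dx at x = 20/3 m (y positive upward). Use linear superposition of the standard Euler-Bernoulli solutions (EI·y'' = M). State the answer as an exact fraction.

Load 1 — point force P=16 kN at a=15/2 m (b=L-a=5/2):
  θ_1 = -Pb²x(2aL-(3a+b)x)/(2L³EI)  [x≤a] = -16·(5/2)²·(20/3)·(2·(15/2)·10-(3·(15/2)+(5/2))·(20/3))/(2·10³·20000) = 1/3600 rad
Load 2 — triangular load w₀=-16 kN/m (0→w₀ over full span):
  θ_2 = -w₀(2x(L-x)(L-2x)(x+2L)+x²(L-x)²)/(120LEI) = -(-16)·(2·(20/3)·(10-(20/3))·(10-2·(20/3))·((20/3)+2·10)+(20/3)²·(10-(20/3))²)/(120·10·20000) = -14/6075 rad
Load 3 — point force P=18 kN at a=4 m (b=L-a=6):
  θ_3 = Pa²(L-x)(2bL-(3b+a)(L-x))/(2L³EI)  [x>a] = 18·4²·(10-(20/3))·(2·6·10-(3·6+4)·(10-(20/3)))/(2·10³·20000) = 7/6250 rad
Superposition: θ = Σ θ_i = -11017/12150000 rad ≈ -0.000907 rad

θ(20/3) = -11017/12150000 rad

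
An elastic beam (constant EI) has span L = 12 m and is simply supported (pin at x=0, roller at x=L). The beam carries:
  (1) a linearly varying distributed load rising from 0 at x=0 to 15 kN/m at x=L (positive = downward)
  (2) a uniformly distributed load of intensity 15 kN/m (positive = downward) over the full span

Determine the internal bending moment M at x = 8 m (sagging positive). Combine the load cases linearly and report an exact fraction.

Load 1 — triangular load w₀=15 kN/m (0→w₀ over full span):
  M_1 = w₀Lx/6 - w₀x³/(6L) = 15·12·8/6 - 15·8³/(6·12) = 400/3 kN·m
Load 2 — uniform load w=15 kN/m over full span:
  M_2 = wx(L-x)/2 = 15·8·(12-8)/2 = 240 kN·m
Superposition: M = Σ M_i = 1120/3 kN·m ≈ 373.333333 kN·m

M(8) = 1120/3 kN·m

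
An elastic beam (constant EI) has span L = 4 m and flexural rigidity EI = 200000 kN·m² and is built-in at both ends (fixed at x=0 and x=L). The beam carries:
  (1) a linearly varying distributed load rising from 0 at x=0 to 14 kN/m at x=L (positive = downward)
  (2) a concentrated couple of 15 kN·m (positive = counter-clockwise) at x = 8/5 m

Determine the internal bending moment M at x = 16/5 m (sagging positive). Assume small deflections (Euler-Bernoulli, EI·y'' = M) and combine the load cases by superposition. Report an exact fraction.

M(16/5) = 292/375 kN·m

Load 1 — triangular load w₀=14 kN/m (0→w₀ over full span):
  M_1 = 3w₀Lx/20 - w₀L²/30 - w₀x³/(6L) = 3·14·4·(16/5)/20 - 14·4²/30 - 14·(16/5)³/(6·4) = 112/375 kN·m
Load 2 — applied couple M₀=15 kN·m at a=8/5 m (b=L-a=12/5):
  M_2 = R_Ax - M_A - M₀  [x>a] with R_A=27/5, M_A=9/5 = (27/5)·(16/5) - (9/5) - 15 = 12/25 kN·m
Superposition: M = Σ M_i = 292/375 kN·m ≈ 0.778667 kN·m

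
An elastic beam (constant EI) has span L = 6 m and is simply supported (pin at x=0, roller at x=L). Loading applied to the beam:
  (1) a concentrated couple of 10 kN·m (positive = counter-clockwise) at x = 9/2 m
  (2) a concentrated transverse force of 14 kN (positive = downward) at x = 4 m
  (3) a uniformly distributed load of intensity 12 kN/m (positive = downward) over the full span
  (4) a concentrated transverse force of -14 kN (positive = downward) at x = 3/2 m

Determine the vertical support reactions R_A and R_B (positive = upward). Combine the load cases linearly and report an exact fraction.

R_A = 191/6 kN, R_B = 241/6 kN

Load 1 — applied couple M₀=10 kN·m at a=9/2 m (b=L-a=3/2):
  R_A = M₀/L = 10/6 = 5/3 kN
  R_B = -M₀/L = -10/6 = -5/3 kN
Load 2 — point force P=14 kN at a=4 m (b=L-a=2):
  R_A = Pb/L = 14·2/6 = 14/3 kN
  R_B = Pa/L = 14·4/6 = 28/3 kN
Load 3 — uniform load w=12 kN/m over full span:
  R_A = wL/2 = 12·6/2 = 36 kN
  R_B = wL/2 = 12·6/2 = 36 kN
Load 4 — point force P=-14 kN at a=3/2 m (b=L-a=9/2):
  R_A = Pb/L = (-14)·(9/2)/6 = -21/2 kN
  R_B = Pa/L = (-14)·(3/2)/6 = -7/2 kN
Superposition: R_A = 191/6 kN, R_B = 241/6 kN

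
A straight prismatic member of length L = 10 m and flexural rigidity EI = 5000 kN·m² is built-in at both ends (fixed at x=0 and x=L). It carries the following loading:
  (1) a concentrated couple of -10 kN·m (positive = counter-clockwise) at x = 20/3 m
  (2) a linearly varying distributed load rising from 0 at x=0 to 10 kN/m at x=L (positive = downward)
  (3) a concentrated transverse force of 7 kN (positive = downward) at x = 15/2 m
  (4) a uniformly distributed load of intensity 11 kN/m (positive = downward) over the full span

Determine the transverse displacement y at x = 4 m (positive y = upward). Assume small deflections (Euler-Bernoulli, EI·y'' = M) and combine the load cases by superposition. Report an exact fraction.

Load 1 — applied couple M₀=-10 kN·m at a=20/3 m (b=L-a=10/3):
  y_1 = (R_Ax³/6 - M_Ax²/2)/EI  [x≤a] with R_A=-4/3, M_A=-10/3 = ((-4/3)·4³/6 - (-10/3)·4²/2)/5000 = 14/5625 m
Load 2 — triangular load w₀=10 kN/m (0→w₀ over full span):
  y_2 = -w₀x²(L-x)²(x+2L)/(120LEI) = -10·4²·(10-4)²·(4+2·10)/(120·10·5000) = -72/3125 m
Load 3 — point force P=7 kN at a=15/2 m (b=L-a=5/2):
  y_3 = -Pb²x²(3aL-(3a+b)x)/(6L³EI)  [x≤a] = -7·(5/2)²·4²·(3·(15/2)·10-(3·(15/2)+(5/2))·4)/(6·10³·5000) = -7/2400 m
Load 4 — uniform load w=11 kN/m over full span:
  y_4 = -wx²(L-x)²/(24EI) = -11·4²·(10-4)²/(24·5000) = -33/625 m
Superposition: y = Σ y_i = -68641/900000 m ≈ -0.076268 m

y(4) = -68641/900000 m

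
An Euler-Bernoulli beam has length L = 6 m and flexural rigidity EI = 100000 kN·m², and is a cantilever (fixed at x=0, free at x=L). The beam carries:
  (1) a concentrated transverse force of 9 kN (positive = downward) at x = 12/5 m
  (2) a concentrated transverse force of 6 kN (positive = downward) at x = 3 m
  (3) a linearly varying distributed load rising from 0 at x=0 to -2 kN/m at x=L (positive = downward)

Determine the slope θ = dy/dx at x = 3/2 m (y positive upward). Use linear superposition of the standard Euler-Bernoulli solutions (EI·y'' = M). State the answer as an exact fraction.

Load 1 — point force P=9 kN at a=12/5 m (b=L-a=18/5):
  θ_1 = -Px(2a-x)/(2EI)  [x≤a] = -9·(3/2)·(2·(12/5)-(3/2))/(2·100000) = -891/4000000 rad
Load 2 — point force P=6 kN at a=3 m (b=L-a=3):
  θ_2 = -Px(2a-x)/(2EI)  [x≤a] = -6·(3/2)·(2·3-(3/2))/(2·100000) = -81/400000 rad
Load 3 — triangular load w₀=-2 kN/m (0→w₀ over full span):
  θ_3 = (w₀Lx²/4-w₀L²x/3-w₀x⁴/(24L))/EI = ((-2)·6·(3/2)²/4-(-2)·6²·(3/2)/3-(-2)·(3/2)⁴/(24·6))/100000 = 3753/12800000 rad
Superposition: θ = Σ θ_i = -8451/64000000 rad ≈ -0.000132 rad

θ(3/2) = -8451/64000000 rad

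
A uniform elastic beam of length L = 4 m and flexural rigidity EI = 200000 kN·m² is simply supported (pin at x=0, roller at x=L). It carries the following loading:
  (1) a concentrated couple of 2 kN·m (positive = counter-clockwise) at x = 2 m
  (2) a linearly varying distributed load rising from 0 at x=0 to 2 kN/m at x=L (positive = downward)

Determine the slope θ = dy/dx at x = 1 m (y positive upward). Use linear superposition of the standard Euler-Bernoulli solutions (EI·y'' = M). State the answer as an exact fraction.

Load 1 — applied couple M₀=2 kN·m at a=2 m (b=L-a=2):
  θ_1 = (M₀x²/(2L)+C₁)/EI  [x≤a] with C₁=M₀(3b²-L²)/(6L)=-1/3 = (2·1²/(2·4)+(-1/3))/200000 = -1/2400000 rad
Load 2 — triangular load w₀=2 kN/m (0→w₀ over full span):
  θ_2 = -w₀(7L⁴-30L²x²+15x⁴)/(360LEI) = -2·(7·4⁴-30·4²·1²+15·1⁴)/(360·4·200000) = -1327/144000000 rad
Superposition: θ = Σ θ_i = -1387/144000000 rad ≈ -0.000010 rad

θ(1) = -1387/144000000 rad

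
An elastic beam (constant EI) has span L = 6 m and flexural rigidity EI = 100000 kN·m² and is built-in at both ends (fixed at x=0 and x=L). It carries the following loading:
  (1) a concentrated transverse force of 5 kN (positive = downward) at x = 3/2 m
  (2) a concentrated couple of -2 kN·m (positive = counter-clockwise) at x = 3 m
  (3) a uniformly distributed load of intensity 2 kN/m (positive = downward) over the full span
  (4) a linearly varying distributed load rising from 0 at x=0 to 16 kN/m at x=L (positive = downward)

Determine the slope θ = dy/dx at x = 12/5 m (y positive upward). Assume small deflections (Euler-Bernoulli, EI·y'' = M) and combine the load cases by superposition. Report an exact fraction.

Load 1 — point force P=5 kN at a=3/2 m (b=L-a=9/2):
  θ_1 = Pa²(L-x)(2bL-(3b+a)(L-x))/(2L³EI)  [x>a] = 5·(3/2)²·(6-(12/5))·(2·(9/2)·6-(3·(9/2)+(3/2))·(6-(12/5)))/(2·6³·100000) = 0 rad
Load 2 — applied couple M₀=-2 kN·m at a=3 m (b=L-a=3):
  θ_2 = (R_Ax²/2 - M_Ax)/EI  [x≤a] with R_A=-1/2, M_A=-1/2 = ((-1/2)·(12/5)²/2 - (-1/2)·(12/5))/100000 = -3/1250000 rad
Load 3 — uniform load w=2 kN/m over full span:
  θ_3 = -wx(L-x)(L-2x)/(12EI) = -2·(12/5)·(6-(12/5))·(6-2·(12/5))/(12·100000) = -27/1562500 rad
Load 4 — triangular load w₀=16 kN/m (0→w₀ over full span):
  θ_4 = -w₀(2x(L-x)(L-2x)(x+2L)+x²(L-x)²)/(120LEI) = -16·(2·(12/5)·(6-(12/5))·(6-2·(12/5))·((12/5)+2·6)+(12/5)²·(6-(12/5))²)/(120·6·100000) = -162/1953125 rad
Superposition: θ = Σ θ_i = -3207/31250000 rad ≈ -0.000103 rad

θ(12/5) = -3207/31250000 rad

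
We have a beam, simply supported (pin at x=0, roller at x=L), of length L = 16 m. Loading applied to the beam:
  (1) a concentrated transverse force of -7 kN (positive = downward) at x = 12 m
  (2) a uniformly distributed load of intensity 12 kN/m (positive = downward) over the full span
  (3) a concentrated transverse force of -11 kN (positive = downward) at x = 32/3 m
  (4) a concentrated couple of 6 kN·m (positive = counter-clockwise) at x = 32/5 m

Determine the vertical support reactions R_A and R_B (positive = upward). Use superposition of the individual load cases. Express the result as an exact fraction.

Load 1 — point force P=-7 kN at a=12 m (b=L-a=4):
  R_A = Pb/L = (-7)·4/16 = -7/4 kN
  R_B = Pa/L = (-7)·12/16 = -21/4 kN
Load 2 — uniform load w=12 kN/m over full span:
  R_A = wL/2 = 12·16/2 = 96 kN
  R_B = wL/2 = 12·16/2 = 96 kN
Load 3 — point force P=-11 kN at a=32/3 m (b=L-a=16/3):
  R_A = Pb/L = (-11)·(16/3)/16 = -11/3 kN
  R_B = Pa/L = (-11)·(32/3)/16 = -22/3 kN
Load 4 — applied couple M₀=6 kN·m at a=32/5 m (b=L-a=48/5):
  R_A = M₀/L = 6/16 = 3/8 kN
  R_B = -M₀/L = -6/16 = -3/8 kN
Superposition: R_A = 2183/24 kN, R_B = 1993/24 kN

R_A = 2183/24 kN, R_B = 1993/24 kN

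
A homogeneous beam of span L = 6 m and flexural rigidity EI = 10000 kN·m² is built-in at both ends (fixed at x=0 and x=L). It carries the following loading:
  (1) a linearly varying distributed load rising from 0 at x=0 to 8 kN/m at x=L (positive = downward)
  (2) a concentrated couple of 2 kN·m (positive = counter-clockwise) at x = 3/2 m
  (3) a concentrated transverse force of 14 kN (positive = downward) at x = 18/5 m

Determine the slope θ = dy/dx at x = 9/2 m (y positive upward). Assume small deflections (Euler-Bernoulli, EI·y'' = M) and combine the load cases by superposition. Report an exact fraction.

Load 1 — triangular load w₀=8 kN/m (0→w₀ over full span):
  θ_1 = -w₀(2x(L-x)(L-2x)(x+2L)+x²(L-x)²)/(120LEI) = -8·(2·(9/2)·(6-(9/2))·(6-2·(9/2))·((9/2)+2·6)+(9/2)²·(6-(9/2))²)/(120·6·10000) = 1107/1600000 rad
Load 2 — applied couple M₀=2 kN·m at a=3/2 m (b=L-a=9/2):
  θ_2 = (R_Ax²/2 - M_Ax - M₀(x-a))/EI  [x>a] with R_A=3/8, M_A=-3/8 = ((3/8)·(9/2)²/2 - (-3/8)·(9/2) - 2·((9/2)-(3/2)))/10000 = -33/640000 rad
Load 3 — point force P=14 kN at a=18/5 m (b=L-a=12/5):
  θ_3 = Pa²(L-x)(2bL-(3b+a)(L-x))/(2L³EI)  [x>a] = 14·(18/5)²·(6-(9/2))·(2·(12/5)·6-(3·(12/5)+(18/5))·(6-(9/2)))/(2·6³·10000) = 3969/5000000 rad
Superposition: θ = Σ θ_i = 114729/80000000 rad ≈ 0.001434 rad

θ(9/2) = 114729/80000000 rad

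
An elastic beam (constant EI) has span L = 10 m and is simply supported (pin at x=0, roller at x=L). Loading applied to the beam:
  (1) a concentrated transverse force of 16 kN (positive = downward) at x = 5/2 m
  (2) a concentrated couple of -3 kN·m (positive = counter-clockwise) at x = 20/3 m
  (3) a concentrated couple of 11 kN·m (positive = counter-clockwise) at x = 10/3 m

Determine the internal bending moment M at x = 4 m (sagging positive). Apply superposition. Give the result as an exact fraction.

Load 1 — point force P=16 kN at a=5/2 m (b=L-a=15/2):
  M_1 = Pa(L-x)/L  [x>a] = 16·(5/2)·(10-4)/10 = 24 kN·m
Load 2 — applied couple M₀=-3 kN·m at a=20/3 m (b=L-a=10/3):
  M_2 = M₀x/L  [x≤a] = (-3)·4/10 = -6/5 kN·m
Load 3 — applied couple M₀=11 kN·m at a=10/3 m (b=L-a=20/3):
  M_3 = M₀x/L - M₀  [x>a] = 11·4/10 - 11 = -33/5 kN·m
Superposition: M = Σ M_i = 81/5 kN·m ≈ 16.200000 kN·m

M(4) = 81/5 kN·m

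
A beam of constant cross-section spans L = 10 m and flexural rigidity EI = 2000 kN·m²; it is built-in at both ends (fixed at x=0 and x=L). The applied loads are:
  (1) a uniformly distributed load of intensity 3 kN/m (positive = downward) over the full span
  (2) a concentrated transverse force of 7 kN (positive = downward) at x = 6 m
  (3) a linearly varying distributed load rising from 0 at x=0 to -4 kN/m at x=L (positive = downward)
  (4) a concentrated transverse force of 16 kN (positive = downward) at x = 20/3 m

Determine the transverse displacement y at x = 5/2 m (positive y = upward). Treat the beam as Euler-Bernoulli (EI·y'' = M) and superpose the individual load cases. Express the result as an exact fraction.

Load 1 — uniform load w=3 kN/m over full span:
  y_1 = -wx²(L-x)²/(24EI) = -3·(5/2)²·(10-(5/2))²/(24·2000) = -45/2048 m
Load 2 — point force P=7 kN at a=6 m (b=L-a=4):
  y_2 = -Pb²x²(3aL-(3a+b)x)/(6L³EI)  [x≤a] = -7·4²·(5/2)²·(3·6·10-(3·6+4)·(5/2))/(6·10³·2000) = -7/960 m
Load 3 — triangular load w₀=-4 kN/m (0→w₀ over full span):
  y_3 = -w₀x²(L-x)²(x+2L)/(120LEI) = -(-4)·(5/2)²·(10-(5/2))²·((5/2)+2·10)/(120·10·2000) = 27/2048 m
Load 4 — point force P=16 kN at a=20/3 m (b=L-a=10/3):
  y_4 = -Pb²x²(3aL-(3a+b)x)/(6L³EI)  [x≤a] = -16·(10/3)²·(5/2)²·(3·(20/3)·10-(3·(20/3)+(10/3))·(5/2))/(6·10³·2000) = -17/1296 m
Superposition: y = Σ y_i = -12109/414720 m ≈ -0.029198 m

y(5/2) = -12109/414720 m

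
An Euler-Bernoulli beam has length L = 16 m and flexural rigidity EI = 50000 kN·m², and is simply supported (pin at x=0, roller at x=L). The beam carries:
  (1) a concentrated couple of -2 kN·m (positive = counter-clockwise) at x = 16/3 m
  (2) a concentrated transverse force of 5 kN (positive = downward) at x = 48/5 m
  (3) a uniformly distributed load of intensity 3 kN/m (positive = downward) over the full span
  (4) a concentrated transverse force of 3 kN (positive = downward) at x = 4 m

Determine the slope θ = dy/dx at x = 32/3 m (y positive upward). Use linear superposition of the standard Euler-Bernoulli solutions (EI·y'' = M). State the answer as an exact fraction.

θ(32/3) = 103573/16875000 rad

Load 1 — applied couple M₀=-2 kN·m at a=16/3 m (b=L-a=32/3):
  θ_1 = (M₀x²/(2L)-M₀(x-a)+C₁)/EI  [x>a] with C₁=M₀(3b²-L²)/(6L)=-16/9 = ((-2)·(32/3)²/(2·16)-(-2)·((32/3)-(16/3))+(-16/9))/50000 = 1/28125 rad
Load 2 — point force P=5 kN at a=48/5 m (b=L-a=32/5):
  θ_2 = -Pa(2L²-6Lx+3x²+a²)/(6LEI)  [x>a] = -5·(48/5)·(2·16²-6·16·(32/3)+3·(32/3)²+(48/5)²)/(6·16·50000) = 184/234375 rad
Load 3 — uniform load w=3 kN/m over full span:
  θ_3 = -w(L³-6Lx²+4x³)/(24EI) = -3·(16³-6·16·(32/3)²+4·(32/3)³)/(24·50000) = 416/84375 rad
Load 4 — point force P=3 kN at a=4 m (b=L-a=12):
  θ_4 = -Pa(2L²-6Lx+3x²+a²)/(6LEI)  [x>a] = -3·4·(2·16²-6·16·(32/3)+3·(32/3)²+4²)/(6·16·50000) = 29/75000 rad
Superposition: θ = Σ θ_i = 103573/16875000 rad ≈ 0.006138 rad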